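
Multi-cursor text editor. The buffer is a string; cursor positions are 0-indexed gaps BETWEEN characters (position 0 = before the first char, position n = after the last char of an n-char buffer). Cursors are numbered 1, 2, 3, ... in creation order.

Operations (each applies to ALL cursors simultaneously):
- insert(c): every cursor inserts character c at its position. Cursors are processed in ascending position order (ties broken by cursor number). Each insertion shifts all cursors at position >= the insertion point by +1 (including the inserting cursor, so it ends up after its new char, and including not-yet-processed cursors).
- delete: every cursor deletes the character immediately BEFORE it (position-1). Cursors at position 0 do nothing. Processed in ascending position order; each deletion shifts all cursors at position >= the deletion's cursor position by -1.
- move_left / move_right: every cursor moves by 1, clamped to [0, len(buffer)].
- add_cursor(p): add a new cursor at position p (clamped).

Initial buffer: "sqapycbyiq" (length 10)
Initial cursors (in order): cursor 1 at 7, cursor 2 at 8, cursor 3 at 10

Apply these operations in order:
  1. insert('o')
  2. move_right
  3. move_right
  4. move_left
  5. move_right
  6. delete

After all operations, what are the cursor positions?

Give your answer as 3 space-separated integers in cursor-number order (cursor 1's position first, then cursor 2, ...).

Answer: 9 10 10

Derivation:
After op 1 (insert('o')): buffer="sqapycboyoiqo" (len 13), cursors c1@8 c2@10 c3@13, authorship .......1.2..3
After op 2 (move_right): buffer="sqapycboyoiqo" (len 13), cursors c1@9 c2@11 c3@13, authorship .......1.2..3
After op 3 (move_right): buffer="sqapycboyoiqo" (len 13), cursors c1@10 c2@12 c3@13, authorship .......1.2..3
After op 4 (move_left): buffer="sqapycboyoiqo" (len 13), cursors c1@9 c2@11 c3@12, authorship .......1.2..3
After op 5 (move_right): buffer="sqapycboyoiqo" (len 13), cursors c1@10 c2@12 c3@13, authorship .......1.2..3
After op 6 (delete): buffer="sqapycboyi" (len 10), cursors c1@9 c2@10 c3@10, authorship .......1..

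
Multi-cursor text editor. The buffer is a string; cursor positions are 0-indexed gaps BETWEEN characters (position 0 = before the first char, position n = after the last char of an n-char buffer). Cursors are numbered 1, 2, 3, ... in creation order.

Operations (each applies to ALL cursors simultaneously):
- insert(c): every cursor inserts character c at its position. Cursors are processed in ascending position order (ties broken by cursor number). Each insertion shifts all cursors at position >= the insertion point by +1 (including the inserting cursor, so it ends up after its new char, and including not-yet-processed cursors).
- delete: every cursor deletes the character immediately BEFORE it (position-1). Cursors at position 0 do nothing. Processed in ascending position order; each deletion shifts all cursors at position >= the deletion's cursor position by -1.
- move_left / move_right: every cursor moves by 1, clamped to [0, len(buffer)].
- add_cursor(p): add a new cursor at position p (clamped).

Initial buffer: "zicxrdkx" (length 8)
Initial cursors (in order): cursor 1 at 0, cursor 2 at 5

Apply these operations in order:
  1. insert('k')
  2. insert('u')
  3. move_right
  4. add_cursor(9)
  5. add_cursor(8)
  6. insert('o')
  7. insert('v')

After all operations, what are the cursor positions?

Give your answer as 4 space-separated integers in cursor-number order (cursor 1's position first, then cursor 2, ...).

Answer: 5 18 15 12

Derivation:
After op 1 (insert('k')): buffer="kzicxrkdkx" (len 10), cursors c1@1 c2@7, authorship 1.....2...
After op 2 (insert('u')): buffer="kuzicxrkudkx" (len 12), cursors c1@2 c2@9, authorship 11.....22...
After op 3 (move_right): buffer="kuzicxrkudkx" (len 12), cursors c1@3 c2@10, authorship 11.....22...
After op 4 (add_cursor(9)): buffer="kuzicxrkudkx" (len 12), cursors c1@3 c3@9 c2@10, authorship 11.....22...
After op 5 (add_cursor(8)): buffer="kuzicxrkudkx" (len 12), cursors c1@3 c4@8 c3@9 c2@10, authorship 11.....22...
After op 6 (insert('o')): buffer="kuzoicxrkouodokx" (len 16), cursors c1@4 c4@10 c3@12 c2@14, authorship 11.1....2423.2..
After op 7 (insert('v')): buffer="kuzovicxrkovuovdovkx" (len 20), cursors c1@5 c4@12 c3@15 c2@18, authorship 11.11....244233.22..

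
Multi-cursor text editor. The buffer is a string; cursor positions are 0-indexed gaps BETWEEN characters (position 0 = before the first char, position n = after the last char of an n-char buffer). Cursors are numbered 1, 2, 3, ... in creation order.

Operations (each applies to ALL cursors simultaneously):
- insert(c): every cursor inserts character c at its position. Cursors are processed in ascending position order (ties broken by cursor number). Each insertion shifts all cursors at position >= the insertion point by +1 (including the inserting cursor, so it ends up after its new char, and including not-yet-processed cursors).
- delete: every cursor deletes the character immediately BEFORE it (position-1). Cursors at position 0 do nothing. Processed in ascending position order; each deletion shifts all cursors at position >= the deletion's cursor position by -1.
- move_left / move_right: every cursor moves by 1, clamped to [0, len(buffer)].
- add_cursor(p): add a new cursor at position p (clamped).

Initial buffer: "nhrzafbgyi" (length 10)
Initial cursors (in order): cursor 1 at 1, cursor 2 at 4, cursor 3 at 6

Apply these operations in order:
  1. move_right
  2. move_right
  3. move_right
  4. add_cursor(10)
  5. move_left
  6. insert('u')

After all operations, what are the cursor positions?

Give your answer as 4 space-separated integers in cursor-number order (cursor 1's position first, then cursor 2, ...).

After op 1 (move_right): buffer="nhrzafbgyi" (len 10), cursors c1@2 c2@5 c3@7, authorship ..........
After op 2 (move_right): buffer="nhrzafbgyi" (len 10), cursors c1@3 c2@6 c3@8, authorship ..........
After op 3 (move_right): buffer="nhrzafbgyi" (len 10), cursors c1@4 c2@7 c3@9, authorship ..........
After op 4 (add_cursor(10)): buffer="nhrzafbgyi" (len 10), cursors c1@4 c2@7 c3@9 c4@10, authorship ..........
After op 5 (move_left): buffer="nhrzafbgyi" (len 10), cursors c1@3 c2@6 c3@8 c4@9, authorship ..........
After op 6 (insert('u')): buffer="nhruzafubguyui" (len 14), cursors c1@4 c2@8 c3@11 c4@13, authorship ...1...2..3.4.

Answer: 4 8 11 13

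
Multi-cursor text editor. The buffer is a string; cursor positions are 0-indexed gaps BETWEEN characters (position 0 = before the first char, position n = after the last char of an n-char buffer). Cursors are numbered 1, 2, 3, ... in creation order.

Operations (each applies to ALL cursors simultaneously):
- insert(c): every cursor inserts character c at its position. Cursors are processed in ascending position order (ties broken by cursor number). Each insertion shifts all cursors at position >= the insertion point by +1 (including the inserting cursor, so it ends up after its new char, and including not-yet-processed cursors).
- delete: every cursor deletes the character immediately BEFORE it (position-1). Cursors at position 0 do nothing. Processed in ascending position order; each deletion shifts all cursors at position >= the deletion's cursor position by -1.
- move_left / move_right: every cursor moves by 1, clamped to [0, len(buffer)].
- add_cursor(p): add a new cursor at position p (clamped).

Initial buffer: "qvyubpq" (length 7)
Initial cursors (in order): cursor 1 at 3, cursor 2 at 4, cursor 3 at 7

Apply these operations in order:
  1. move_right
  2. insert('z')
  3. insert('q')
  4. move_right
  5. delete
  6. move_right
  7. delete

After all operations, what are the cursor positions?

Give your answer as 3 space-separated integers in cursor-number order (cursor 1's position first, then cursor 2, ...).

After op 1 (move_right): buffer="qvyubpq" (len 7), cursors c1@4 c2@5 c3@7, authorship .......
After op 2 (insert('z')): buffer="qvyuzbzpqz" (len 10), cursors c1@5 c2@7 c3@10, authorship ....1.2..3
After op 3 (insert('q')): buffer="qvyuzqbzqpqzq" (len 13), cursors c1@6 c2@9 c3@13, authorship ....11.22..33
After op 4 (move_right): buffer="qvyuzqbzqpqzq" (len 13), cursors c1@7 c2@10 c3@13, authorship ....11.22..33
After op 5 (delete): buffer="qvyuzqzqqz" (len 10), cursors c1@6 c2@8 c3@10, authorship ....1122.3
After op 6 (move_right): buffer="qvyuzqzqqz" (len 10), cursors c1@7 c2@9 c3@10, authorship ....1122.3
After op 7 (delete): buffer="qvyuzqq" (len 7), cursors c1@6 c2@7 c3@7, authorship ....112

Answer: 6 7 7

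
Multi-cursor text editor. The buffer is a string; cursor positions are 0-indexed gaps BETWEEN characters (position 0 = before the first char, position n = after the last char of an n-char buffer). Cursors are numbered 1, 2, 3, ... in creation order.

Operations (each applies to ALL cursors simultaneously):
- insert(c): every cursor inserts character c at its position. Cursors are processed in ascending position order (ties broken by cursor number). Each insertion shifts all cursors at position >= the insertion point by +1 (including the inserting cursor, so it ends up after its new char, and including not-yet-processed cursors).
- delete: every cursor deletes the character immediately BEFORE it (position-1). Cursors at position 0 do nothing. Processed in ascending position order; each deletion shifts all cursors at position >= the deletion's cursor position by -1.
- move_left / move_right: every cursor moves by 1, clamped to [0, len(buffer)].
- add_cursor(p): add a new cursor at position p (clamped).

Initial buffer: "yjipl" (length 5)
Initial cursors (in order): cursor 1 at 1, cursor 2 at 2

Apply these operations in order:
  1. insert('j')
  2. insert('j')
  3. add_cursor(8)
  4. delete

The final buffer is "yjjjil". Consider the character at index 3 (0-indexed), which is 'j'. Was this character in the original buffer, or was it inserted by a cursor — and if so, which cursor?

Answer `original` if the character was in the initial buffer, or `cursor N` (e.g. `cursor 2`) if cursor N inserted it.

After op 1 (insert('j')): buffer="yjjjipl" (len 7), cursors c1@2 c2@4, authorship .1.2...
After op 2 (insert('j')): buffer="yjjjjjipl" (len 9), cursors c1@3 c2@6, authorship .11.22...
After op 3 (add_cursor(8)): buffer="yjjjjjipl" (len 9), cursors c1@3 c2@6 c3@8, authorship .11.22...
After op 4 (delete): buffer="yjjjil" (len 6), cursors c1@2 c2@4 c3@5, authorship .1.2..
Authorship (.=original, N=cursor N): . 1 . 2 . .
Index 3: author = 2

Answer: cursor 2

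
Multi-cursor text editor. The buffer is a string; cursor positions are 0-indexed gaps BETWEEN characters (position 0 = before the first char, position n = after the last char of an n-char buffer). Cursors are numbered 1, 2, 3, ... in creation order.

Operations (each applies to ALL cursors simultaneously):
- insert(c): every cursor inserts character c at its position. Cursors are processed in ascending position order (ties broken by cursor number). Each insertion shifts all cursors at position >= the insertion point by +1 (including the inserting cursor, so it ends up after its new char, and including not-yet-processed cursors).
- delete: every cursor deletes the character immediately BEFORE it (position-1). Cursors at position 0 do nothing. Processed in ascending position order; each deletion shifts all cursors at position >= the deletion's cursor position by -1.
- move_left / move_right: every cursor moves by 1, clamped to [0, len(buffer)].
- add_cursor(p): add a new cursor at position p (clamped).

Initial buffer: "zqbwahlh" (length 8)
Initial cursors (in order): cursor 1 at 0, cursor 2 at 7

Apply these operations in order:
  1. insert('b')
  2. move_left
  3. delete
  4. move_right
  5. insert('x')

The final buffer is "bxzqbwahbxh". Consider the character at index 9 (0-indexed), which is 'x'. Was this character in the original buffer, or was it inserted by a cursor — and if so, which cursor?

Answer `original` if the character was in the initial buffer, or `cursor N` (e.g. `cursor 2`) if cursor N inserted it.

After op 1 (insert('b')): buffer="bzqbwahlbh" (len 10), cursors c1@1 c2@9, authorship 1.......2.
After op 2 (move_left): buffer="bzqbwahlbh" (len 10), cursors c1@0 c2@8, authorship 1.......2.
After op 3 (delete): buffer="bzqbwahbh" (len 9), cursors c1@0 c2@7, authorship 1......2.
After op 4 (move_right): buffer="bzqbwahbh" (len 9), cursors c1@1 c2@8, authorship 1......2.
After op 5 (insert('x')): buffer="bxzqbwahbxh" (len 11), cursors c1@2 c2@10, authorship 11......22.
Authorship (.=original, N=cursor N): 1 1 . . . . . . 2 2 .
Index 9: author = 2

Answer: cursor 2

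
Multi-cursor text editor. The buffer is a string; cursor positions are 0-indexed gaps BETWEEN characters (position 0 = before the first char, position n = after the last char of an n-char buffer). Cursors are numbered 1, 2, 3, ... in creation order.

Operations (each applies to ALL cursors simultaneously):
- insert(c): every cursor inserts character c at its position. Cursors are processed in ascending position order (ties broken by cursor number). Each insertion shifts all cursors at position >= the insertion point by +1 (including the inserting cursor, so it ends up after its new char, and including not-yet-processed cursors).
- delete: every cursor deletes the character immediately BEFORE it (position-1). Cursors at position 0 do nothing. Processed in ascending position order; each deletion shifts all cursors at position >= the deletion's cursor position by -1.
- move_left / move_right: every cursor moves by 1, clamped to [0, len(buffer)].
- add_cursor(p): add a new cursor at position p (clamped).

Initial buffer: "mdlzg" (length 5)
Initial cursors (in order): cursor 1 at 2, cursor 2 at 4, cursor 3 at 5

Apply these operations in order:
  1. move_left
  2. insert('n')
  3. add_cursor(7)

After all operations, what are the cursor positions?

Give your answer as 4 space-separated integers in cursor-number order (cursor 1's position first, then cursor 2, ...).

After op 1 (move_left): buffer="mdlzg" (len 5), cursors c1@1 c2@3 c3@4, authorship .....
After op 2 (insert('n')): buffer="mndlnzng" (len 8), cursors c1@2 c2@5 c3@7, authorship .1..2.3.
After op 3 (add_cursor(7)): buffer="mndlnzng" (len 8), cursors c1@2 c2@5 c3@7 c4@7, authorship .1..2.3.

Answer: 2 5 7 7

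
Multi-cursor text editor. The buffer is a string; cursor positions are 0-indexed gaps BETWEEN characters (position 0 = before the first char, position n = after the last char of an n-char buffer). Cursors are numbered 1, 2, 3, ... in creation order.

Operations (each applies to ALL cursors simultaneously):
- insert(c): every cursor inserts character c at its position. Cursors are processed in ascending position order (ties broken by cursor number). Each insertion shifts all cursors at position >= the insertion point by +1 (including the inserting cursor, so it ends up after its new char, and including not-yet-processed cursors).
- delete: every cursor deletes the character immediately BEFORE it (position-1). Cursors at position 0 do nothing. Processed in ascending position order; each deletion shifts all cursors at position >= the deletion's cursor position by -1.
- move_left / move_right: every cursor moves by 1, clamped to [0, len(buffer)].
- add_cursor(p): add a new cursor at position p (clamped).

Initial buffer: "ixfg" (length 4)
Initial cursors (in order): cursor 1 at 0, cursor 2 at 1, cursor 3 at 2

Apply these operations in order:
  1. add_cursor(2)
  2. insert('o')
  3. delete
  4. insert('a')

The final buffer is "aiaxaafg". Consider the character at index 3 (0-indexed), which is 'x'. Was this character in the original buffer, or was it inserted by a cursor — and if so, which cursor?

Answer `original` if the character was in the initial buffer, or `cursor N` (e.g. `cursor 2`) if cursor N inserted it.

Answer: original

Derivation:
After op 1 (add_cursor(2)): buffer="ixfg" (len 4), cursors c1@0 c2@1 c3@2 c4@2, authorship ....
After op 2 (insert('o')): buffer="oioxoofg" (len 8), cursors c1@1 c2@3 c3@6 c4@6, authorship 1.2.34..
After op 3 (delete): buffer="ixfg" (len 4), cursors c1@0 c2@1 c3@2 c4@2, authorship ....
After op 4 (insert('a')): buffer="aiaxaafg" (len 8), cursors c1@1 c2@3 c3@6 c4@6, authorship 1.2.34..
Authorship (.=original, N=cursor N): 1 . 2 . 3 4 . .
Index 3: author = original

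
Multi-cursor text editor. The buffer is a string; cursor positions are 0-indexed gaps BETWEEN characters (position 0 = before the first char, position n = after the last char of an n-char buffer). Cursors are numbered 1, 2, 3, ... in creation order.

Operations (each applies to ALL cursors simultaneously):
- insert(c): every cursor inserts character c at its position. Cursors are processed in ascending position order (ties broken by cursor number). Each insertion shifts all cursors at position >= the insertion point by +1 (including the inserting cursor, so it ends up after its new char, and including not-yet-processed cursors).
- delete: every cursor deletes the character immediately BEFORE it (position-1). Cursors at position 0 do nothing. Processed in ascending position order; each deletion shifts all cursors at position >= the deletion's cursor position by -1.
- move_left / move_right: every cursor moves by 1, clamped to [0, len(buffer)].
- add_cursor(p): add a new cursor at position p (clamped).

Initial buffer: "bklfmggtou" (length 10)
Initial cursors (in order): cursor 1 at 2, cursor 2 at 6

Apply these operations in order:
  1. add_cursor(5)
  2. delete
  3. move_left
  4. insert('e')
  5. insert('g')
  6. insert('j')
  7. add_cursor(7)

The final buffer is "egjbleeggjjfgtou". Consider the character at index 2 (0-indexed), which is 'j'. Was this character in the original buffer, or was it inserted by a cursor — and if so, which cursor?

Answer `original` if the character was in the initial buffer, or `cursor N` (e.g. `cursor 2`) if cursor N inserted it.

Answer: cursor 1

Derivation:
After op 1 (add_cursor(5)): buffer="bklfmggtou" (len 10), cursors c1@2 c3@5 c2@6, authorship ..........
After op 2 (delete): buffer="blfgtou" (len 7), cursors c1@1 c2@3 c3@3, authorship .......
After op 3 (move_left): buffer="blfgtou" (len 7), cursors c1@0 c2@2 c3@2, authorship .......
After op 4 (insert('e')): buffer="ebleefgtou" (len 10), cursors c1@1 c2@5 c3@5, authorship 1..23.....
After op 5 (insert('g')): buffer="egbleeggfgtou" (len 13), cursors c1@2 c2@8 c3@8, authorship 11..2323.....
After op 6 (insert('j')): buffer="egjbleeggjjfgtou" (len 16), cursors c1@3 c2@11 c3@11, authorship 111..232323.....
After op 7 (add_cursor(7)): buffer="egjbleeggjjfgtou" (len 16), cursors c1@3 c4@7 c2@11 c3@11, authorship 111..232323.....
Authorship (.=original, N=cursor N): 1 1 1 . . 2 3 2 3 2 3 . . . . .
Index 2: author = 1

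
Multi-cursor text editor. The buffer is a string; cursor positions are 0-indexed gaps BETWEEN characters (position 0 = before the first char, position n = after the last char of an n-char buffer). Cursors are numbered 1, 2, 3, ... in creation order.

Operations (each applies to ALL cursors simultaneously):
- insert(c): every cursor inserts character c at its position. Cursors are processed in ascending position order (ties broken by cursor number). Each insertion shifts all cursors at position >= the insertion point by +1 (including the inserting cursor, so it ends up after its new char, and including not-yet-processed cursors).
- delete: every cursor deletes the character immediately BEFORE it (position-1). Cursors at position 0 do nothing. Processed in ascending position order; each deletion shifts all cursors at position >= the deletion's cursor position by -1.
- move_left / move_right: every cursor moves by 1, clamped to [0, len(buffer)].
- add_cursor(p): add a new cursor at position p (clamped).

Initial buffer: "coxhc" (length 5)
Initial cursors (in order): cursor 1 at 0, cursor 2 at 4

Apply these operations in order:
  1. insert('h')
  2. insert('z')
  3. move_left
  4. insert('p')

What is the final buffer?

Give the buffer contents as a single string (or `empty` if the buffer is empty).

Answer: hpzcoxhhpzc

Derivation:
After op 1 (insert('h')): buffer="hcoxhhc" (len 7), cursors c1@1 c2@6, authorship 1....2.
After op 2 (insert('z')): buffer="hzcoxhhzc" (len 9), cursors c1@2 c2@8, authorship 11....22.
After op 3 (move_left): buffer="hzcoxhhzc" (len 9), cursors c1@1 c2@7, authorship 11....22.
After op 4 (insert('p')): buffer="hpzcoxhhpzc" (len 11), cursors c1@2 c2@9, authorship 111....222.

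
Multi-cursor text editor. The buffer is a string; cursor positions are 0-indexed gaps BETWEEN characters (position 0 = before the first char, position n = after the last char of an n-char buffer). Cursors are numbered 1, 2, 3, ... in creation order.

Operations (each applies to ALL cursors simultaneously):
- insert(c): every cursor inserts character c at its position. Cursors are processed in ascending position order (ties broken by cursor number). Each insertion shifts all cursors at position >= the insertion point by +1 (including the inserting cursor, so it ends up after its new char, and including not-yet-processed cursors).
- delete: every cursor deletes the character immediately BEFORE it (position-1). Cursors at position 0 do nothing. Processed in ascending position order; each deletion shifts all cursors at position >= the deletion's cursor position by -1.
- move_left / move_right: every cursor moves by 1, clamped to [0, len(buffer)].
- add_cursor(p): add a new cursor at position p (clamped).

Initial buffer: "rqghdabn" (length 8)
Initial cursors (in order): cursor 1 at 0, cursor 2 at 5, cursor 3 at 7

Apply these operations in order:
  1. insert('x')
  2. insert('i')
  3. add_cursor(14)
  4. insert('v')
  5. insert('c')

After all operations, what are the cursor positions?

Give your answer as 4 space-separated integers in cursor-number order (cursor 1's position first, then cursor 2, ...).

After op 1 (insert('x')): buffer="xrqghdxabxn" (len 11), cursors c1@1 c2@7 c3@10, authorship 1.....2..3.
After op 2 (insert('i')): buffer="xirqghdxiabxin" (len 14), cursors c1@2 c2@9 c3@13, authorship 11.....22..33.
After op 3 (add_cursor(14)): buffer="xirqghdxiabxin" (len 14), cursors c1@2 c2@9 c3@13 c4@14, authorship 11.....22..33.
After op 4 (insert('v')): buffer="xivrqghdxivabxivnv" (len 18), cursors c1@3 c2@11 c3@16 c4@18, authorship 111.....222..333.4
After op 5 (insert('c')): buffer="xivcrqghdxivcabxivcnvc" (len 22), cursors c1@4 c2@13 c3@19 c4@22, authorship 1111.....2222..3333.44

Answer: 4 13 19 22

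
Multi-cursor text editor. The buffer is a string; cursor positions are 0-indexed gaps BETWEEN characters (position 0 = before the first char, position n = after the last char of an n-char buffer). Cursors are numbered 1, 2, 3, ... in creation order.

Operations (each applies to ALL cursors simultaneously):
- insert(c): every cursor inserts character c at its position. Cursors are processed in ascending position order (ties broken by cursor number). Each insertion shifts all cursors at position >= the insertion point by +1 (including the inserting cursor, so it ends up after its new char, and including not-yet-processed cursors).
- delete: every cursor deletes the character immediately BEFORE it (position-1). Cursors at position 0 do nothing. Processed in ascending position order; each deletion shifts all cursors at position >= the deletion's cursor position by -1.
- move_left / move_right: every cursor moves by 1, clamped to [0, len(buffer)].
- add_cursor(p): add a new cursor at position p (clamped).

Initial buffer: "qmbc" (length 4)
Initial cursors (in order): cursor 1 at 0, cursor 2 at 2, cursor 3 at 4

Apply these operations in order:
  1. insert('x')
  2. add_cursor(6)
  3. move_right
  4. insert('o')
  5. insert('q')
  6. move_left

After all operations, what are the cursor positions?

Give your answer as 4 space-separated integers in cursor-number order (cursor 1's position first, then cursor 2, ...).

Answer: 3 8 14 14

Derivation:
After op 1 (insert('x')): buffer="xqmxbcx" (len 7), cursors c1@1 c2@4 c3@7, authorship 1..2..3
After op 2 (add_cursor(6)): buffer="xqmxbcx" (len 7), cursors c1@1 c2@4 c4@6 c3@7, authorship 1..2..3
After op 3 (move_right): buffer="xqmxbcx" (len 7), cursors c1@2 c2@5 c3@7 c4@7, authorship 1..2..3
After op 4 (insert('o')): buffer="xqomxbocxoo" (len 11), cursors c1@3 c2@7 c3@11 c4@11, authorship 1.1.2.2.334
After op 5 (insert('q')): buffer="xqoqmxboqcxooqq" (len 15), cursors c1@4 c2@9 c3@15 c4@15, authorship 1.11.2.22.33434
After op 6 (move_left): buffer="xqoqmxboqcxooqq" (len 15), cursors c1@3 c2@8 c3@14 c4@14, authorship 1.11.2.22.33434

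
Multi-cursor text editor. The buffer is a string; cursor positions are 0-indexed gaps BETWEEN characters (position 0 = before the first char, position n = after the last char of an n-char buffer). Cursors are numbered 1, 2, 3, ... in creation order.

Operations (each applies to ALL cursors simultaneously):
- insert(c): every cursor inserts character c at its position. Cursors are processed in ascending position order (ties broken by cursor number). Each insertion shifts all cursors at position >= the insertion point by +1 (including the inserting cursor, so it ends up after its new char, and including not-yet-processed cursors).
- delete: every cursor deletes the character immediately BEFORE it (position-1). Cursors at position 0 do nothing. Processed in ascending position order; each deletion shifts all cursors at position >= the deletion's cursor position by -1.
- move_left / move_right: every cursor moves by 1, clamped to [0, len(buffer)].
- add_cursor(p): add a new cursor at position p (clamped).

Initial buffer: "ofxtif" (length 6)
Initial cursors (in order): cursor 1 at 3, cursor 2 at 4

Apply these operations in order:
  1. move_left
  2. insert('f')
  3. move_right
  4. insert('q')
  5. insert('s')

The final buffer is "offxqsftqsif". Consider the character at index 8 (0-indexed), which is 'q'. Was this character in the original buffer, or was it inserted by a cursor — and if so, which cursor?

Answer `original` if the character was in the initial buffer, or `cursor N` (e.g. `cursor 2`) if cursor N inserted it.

Answer: cursor 2

Derivation:
After op 1 (move_left): buffer="ofxtif" (len 6), cursors c1@2 c2@3, authorship ......
After op 2 (insert('f')): buffer="offxftif" (len 8), cursors c1@3 c2@5, authorship ..1.2...
After op 3 (move_right): buffer="offxftif" (len 8), cursors c1@4 c2@6, authorship ..1.2...
After op 4 (insert('q')): buffer="offxqftqif" (len 10), cursors c1@5 c2@8, authorship ..1.12.2..
After op 5 (insert('s')): buffer="offxqsftqsif" (len 12), cursors c1@6 c2@10, authorship ..1.112.22..
Authorship (.=original, N=cursor N): . . 1 . 1 1 2 . 2 2 . .
Index 8: author = 2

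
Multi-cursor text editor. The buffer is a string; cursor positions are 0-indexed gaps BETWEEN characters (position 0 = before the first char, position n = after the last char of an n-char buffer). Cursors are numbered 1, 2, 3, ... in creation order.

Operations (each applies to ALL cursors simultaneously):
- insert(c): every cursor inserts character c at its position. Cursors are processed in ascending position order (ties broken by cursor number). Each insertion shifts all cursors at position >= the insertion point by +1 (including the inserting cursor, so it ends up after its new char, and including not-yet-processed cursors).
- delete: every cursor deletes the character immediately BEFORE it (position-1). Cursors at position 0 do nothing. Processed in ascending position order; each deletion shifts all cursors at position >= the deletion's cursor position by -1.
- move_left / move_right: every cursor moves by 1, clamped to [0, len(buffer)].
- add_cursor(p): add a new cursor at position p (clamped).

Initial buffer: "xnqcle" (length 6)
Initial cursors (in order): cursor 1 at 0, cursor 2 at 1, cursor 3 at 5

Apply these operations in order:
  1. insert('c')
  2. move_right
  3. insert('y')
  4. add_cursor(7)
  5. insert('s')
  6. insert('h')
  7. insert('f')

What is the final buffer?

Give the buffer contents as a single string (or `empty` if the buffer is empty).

After op 1 (insert('c')): buffer="cxcnqclce" (len 9), cursors c1@1 c2@3 c3@8, authorship 1.2....3.
After op 2 (move_right): buffer="cxcnqclce" (len 9), cursors c1@2 c2@4 c3@9, authorship 1.2....3.
After op 3 (insert('y')): buffer="cxycnyqclcey" (len 12), cursors c1@3 c2@6 c3@12, authorship 1.12.2...3.3
After op 4 (add_cursor(7)): buffer="cxycnyqclcey" (len 12), cursors c1@3 c2@6 c4@7 c3@12, authorship 1.12.2...3.3
After op 5 (insert('s')): buffer="cxyscnysqsclceys" (len 16), cursors c1@4 c2@8 c4@10 c3@16, authorship 1.112.22.4..3.33
After op 6 (insert('h')): buffer="cxyshcnyshqshclceysh" (len 20), cursors c1@5 c2@10 c4@13 c3@20, authorship 1.1112.222.44..3.333
After op 7 (insert('f')): buffer="cxyshfcnyshfqshfclceyshf" (len 24), cursors c1@6 c2@12 c4@16 c3@24, authorship 1.11112.2222.444..3.3333

Answer: cxyshfcnyshfqshfclceyshf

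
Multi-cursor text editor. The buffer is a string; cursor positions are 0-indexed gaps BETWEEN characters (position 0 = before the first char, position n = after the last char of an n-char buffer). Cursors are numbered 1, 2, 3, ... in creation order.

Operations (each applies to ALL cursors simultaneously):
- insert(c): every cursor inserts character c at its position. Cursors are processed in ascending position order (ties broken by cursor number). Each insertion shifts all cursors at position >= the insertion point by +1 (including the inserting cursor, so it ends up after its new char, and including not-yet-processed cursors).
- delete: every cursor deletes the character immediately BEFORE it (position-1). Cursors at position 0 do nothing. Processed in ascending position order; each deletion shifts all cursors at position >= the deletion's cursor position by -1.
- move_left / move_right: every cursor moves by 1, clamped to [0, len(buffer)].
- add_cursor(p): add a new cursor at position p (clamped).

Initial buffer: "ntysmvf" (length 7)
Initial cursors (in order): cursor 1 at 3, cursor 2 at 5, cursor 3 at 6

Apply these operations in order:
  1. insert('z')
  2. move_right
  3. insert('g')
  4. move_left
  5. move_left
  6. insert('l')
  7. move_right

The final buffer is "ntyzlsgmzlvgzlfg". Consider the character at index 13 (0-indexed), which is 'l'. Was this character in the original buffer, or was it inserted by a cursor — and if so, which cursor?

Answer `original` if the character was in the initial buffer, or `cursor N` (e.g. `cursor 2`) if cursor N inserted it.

Answer: cursor 3

Derivation:
After op 1 (insert('z')): buffer="ntyzsmzvzf" (len 10), cursors c1@4 c2@7 c3@9, authorship ...1..2.3.
After op 2 (move_right): buffer="ntyzsmzvzf" (len 10), cursors c1@5 c2@8 c3@10, authorship ...1..2.3.
After op 3 (insert('g')): buffer="ntyzsgmzvgzfg" (len 13), cursors c1@6 c2@10 c3@13, authorship ...1.1.2.23.3
After op 4 (move_left): buffer="ntyzsgmzvgzfg" (len 13), cursors c1@5 c2@9 c3@12, authorship ...1.1.2.23.3
After op 5 (move_left): buffer="ntyzsgmzvgzfg" (len 13), cursors c1@4 c2@8 c3@11, authorship ...1.1.2.23.3
After op 6 (insert('l')): buffer="ntyzlsgmzlvgzlfg" (len 16), cursors c1@5 c2@10 c3@14, authorship ...11.1.22.233.3
After op 7 (move_right): buffer="ntyzlsgmzlvgzlfg" (len 16), cursors c1@6 c2@11 c3@15, authorship ...11.1.22.233.3
Authorship (.=original, N=cursor N): . . . 1 1 . 1 . 2 2 . 2 3 3 . 3
Index 13: author = 3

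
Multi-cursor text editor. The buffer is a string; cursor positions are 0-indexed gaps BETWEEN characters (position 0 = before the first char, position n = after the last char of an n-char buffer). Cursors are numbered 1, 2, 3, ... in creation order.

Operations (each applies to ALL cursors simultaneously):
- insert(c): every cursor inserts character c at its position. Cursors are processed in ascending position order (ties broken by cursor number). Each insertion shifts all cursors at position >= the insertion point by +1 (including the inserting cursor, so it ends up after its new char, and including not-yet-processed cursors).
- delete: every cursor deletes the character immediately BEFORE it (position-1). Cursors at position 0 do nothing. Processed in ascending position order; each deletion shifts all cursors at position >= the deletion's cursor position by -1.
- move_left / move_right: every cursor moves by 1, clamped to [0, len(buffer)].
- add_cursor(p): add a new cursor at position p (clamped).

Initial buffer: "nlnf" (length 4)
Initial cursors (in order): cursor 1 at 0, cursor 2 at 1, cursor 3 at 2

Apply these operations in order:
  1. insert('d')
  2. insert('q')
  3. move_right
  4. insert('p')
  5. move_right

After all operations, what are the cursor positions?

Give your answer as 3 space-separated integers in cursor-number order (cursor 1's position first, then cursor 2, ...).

Answer: 5 9 13

Derivation:
After op 1 (insert('d')): buffer="dndldnf" (len 7), cursors c1@1 c2@3 c3@5, authorship 1.2.3..
After op 2 (insert('q')): buffer="dqndqldqnf" (len 10), cursors c1@2 c2@5 c3@8, authorship 11.22.33..
After op 3 (move_right): buffer="dqndqldqnf" (len 10), cursors c1@3 c2@6 c3@9, authorship 11.22.33..
After op 4 (insert('p')): buffer="dqnpdqlpdqnpf" (len 13), cursors c1@4 c2@8 c3@12, authorship 11.122.233.3.
After op 5 (move_right): buffer="dqnpdqlpdqnpf" (len 13), cursors c1@5 c2@9 c3@13, authorship 11.122.233.3.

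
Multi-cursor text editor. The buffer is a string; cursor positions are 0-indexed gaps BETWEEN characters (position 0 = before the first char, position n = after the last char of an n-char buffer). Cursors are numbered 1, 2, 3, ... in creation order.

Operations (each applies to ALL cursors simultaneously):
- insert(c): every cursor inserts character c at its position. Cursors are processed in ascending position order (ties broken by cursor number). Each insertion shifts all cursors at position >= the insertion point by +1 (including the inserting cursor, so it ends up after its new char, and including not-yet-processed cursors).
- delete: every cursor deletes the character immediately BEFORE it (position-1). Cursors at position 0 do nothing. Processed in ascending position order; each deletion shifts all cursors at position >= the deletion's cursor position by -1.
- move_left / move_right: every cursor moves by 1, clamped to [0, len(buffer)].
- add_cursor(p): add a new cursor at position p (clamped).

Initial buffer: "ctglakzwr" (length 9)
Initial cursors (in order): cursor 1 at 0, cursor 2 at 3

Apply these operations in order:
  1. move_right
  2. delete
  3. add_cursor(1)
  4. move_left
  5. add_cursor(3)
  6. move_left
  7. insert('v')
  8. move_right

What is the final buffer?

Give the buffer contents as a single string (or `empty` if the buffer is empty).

Answer: vvvtgvakzwr

Derivation:
After op 1 (move_right): buffer="ctglakzwr" (len 9), cursors c1@1 c2@4, authorship .........
After op 2 (delete): buffer="tgakzwr" (len 7), cursors c1@0 c2@2, authorship .......
After op 3 (add_cursor(1)): buffer="tgakzwr" (len 7), cursors c1@0 c3@1 c2@2, authorship .......
After op 4 (move_left): buffer="tgakzwr" (len 7), cursors c1@0 c3@0 c2@1, authorship .......
After op 5 (add_cursor(3)): buffer="tgakzwr" (len 7), cursors c1@0 c3@0 c2@1 c4@3, authorship .......
After op 6 (move_left): buffer="tgakzwr" (len 7), cursors c1@0 c2@0 c3@0 c4@2, authorship .......
After op 7 (insert('v')): buffer="vvvtgvakzwr" (len 11), cursors c1@3 c2@3 c3@3 c4@6, authorship 123..4.....
After op 8 (move_right): buffer="vvvtgvakzwr" (len 11), cursors c1@4 c2@4 c3@4 c4@7, authorship 123..4.....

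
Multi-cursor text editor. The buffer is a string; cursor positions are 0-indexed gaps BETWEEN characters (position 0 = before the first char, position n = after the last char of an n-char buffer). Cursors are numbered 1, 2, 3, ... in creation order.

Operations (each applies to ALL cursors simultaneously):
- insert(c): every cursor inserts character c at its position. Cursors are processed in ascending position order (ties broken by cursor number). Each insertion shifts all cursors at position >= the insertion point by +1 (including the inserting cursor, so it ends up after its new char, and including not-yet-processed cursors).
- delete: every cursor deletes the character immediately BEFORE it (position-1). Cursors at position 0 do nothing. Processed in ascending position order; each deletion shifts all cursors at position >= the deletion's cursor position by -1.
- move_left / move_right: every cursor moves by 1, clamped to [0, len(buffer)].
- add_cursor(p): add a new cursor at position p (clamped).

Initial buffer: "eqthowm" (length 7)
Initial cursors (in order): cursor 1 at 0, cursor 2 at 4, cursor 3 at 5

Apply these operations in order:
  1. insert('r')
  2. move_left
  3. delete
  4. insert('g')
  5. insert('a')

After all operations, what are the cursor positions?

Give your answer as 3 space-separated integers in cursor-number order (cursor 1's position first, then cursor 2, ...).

After op 1 (insert('r')): buffer="reqthrorwm" (len 10), cursors c1@1 c2@6 c3@8, authorship 1....2.3..
After op 2 (move_left): buffer="reqthrorwm" (len 10), cursors c1@0 c2@5 c3@7, authorship 1....2.3..
After op 3 (delete): buffer="reqtrrwm" (len 8), cursors c1@0 c2@4 c3@5, authorship 1...23..
After op 4 (insert('g')): buffer="greqtgrgrwm" (len 11), cursors c1@1 c2@6 c3@8, authorship 11...2233..
After op 5 (insert('a')): buffer="gareqtgargarwm" (len 14), cursors c1@2 c2@8 c3@11, authorship 111...222333..

Answer: 2 8 11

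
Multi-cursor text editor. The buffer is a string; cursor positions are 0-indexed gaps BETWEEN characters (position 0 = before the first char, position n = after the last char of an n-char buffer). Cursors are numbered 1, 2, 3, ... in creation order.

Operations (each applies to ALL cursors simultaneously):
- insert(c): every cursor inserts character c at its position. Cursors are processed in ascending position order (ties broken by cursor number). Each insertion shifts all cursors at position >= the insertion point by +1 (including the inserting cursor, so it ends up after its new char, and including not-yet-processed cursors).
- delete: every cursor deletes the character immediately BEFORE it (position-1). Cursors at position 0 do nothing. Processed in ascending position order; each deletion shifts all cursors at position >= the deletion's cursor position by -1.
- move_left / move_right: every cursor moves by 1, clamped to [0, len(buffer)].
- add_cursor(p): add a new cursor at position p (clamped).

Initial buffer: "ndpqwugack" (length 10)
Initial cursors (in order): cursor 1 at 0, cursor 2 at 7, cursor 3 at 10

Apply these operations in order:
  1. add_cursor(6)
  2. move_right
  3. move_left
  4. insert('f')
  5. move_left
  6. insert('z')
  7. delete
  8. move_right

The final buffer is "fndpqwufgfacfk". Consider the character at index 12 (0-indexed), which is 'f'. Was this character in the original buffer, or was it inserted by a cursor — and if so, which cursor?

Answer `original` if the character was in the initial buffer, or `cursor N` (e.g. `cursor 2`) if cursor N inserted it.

After op 1 (add_cursor(6)): buffer="ndpqwugack" (len 10), cursors c1@0 c4@6 c2@7 c3@10, authorship ..........
After op 2 (move_right): buffer="ndpqwugack" (len 10), cursors c1@1 c4@7 c2@8 c3@10, authorship ..........
After op 3 (move_left): buffer="ndpqwugack" (len 10), cursors c1@0 c4@6 c2@7 c3@9, authorship ..........
After op 4 (insert('f')): buffer="fndpqwufgfacfk" (len 14), cursors c1@1 c4@8 c2@10 c3@13, authorship 1......4.2..3.
After op 5 (move_left): buffer="fndpqwufgfacfk" (len 14), cursors c1@0 c4@7 c2@9 c3@12, authorship 1......4.2..3.
After op 6 (insert('z')): buffer="zfndpqwuzfgzfaczfk" (len 18), cursors c1@1 c4@9 c2@12 c3@16, authorship 11......44.22..33.
After op 7 (delete): buffer="fndpqwufgfacfk" (len 14), cursors c1@0 c4@7 c2@9 c3@12, authorship 1......4.2..3.
After op 8 (move_right): buffer="fndpqwufgfacfk" (len 14), cursors c1@1 c4@8 c2@10 c3@13, authorship 1......4.2..3.
Authorship (.=original, N=cursor N): 1 . . . . . . 4 . 2 . . 3 .
Index 12: author = 3

Answer: cursor 3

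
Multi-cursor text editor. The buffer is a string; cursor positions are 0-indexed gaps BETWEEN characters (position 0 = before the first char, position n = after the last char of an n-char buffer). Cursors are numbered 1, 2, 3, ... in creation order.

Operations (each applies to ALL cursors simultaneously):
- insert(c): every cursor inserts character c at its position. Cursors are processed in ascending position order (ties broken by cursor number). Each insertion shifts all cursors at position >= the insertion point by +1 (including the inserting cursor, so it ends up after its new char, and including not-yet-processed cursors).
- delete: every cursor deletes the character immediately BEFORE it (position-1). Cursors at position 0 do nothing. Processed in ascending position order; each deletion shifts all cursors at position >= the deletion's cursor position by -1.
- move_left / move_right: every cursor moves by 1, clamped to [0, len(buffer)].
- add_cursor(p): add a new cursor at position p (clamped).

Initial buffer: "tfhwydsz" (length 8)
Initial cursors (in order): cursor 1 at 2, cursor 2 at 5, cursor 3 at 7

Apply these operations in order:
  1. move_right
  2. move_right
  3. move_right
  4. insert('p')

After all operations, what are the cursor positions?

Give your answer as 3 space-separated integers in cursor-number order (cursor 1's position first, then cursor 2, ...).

After op 1 (move_right): buffer="tfhwydsz" (len 8), cursors c1@3 c2@6 c3@8, authorship ........
After op 2 (move_right): buffer="tfhwydsz" (len 8), cursors c1@4 c2@7 c3@8, authorship ........
After op 3 (move_right): buffer="tfhwydsz" (len 8), cursors c1@5 c2@8 c3@8, authorship ........
After op 4 (insert('p')): buffer="tfhwypdszpp" (len 11), cursors c1@6 c2@11 c3@11, authorship .....1...23

Answer: 6 11 11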